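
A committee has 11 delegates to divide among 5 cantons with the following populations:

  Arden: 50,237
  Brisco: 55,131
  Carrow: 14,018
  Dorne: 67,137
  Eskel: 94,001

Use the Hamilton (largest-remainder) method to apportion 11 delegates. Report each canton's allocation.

Arden=2, Brisco=2, Carrow=0, Dorne=3, Eskel=4

Standard divisor: 280524 ÷ 11 ≈ 25502.182.
Standard quotas: Arden 1.9699, Brisco 2.1618, Carrow 0.5497, Dorne 2.6326, Eskel 3.6860.
Lower quotas: Arden 1, Brisco 2, Carrow 0, Dorne 2, Eskel 3 (sum 8, leaving 3 seats).
Remainders in descending order: Arden 0.9699, Eskel 0.6860, Dorne 0.6326, Carrow 0.5497, Brisco 0.1618.
Largest remainders: Arden, Eskel, Dorne receive the extra seats.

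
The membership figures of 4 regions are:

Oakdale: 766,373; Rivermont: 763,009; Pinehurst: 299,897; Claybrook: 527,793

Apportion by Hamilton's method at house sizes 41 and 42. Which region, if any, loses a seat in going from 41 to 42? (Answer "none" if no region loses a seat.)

At 41 seats: Oakdale 14, Rivermont 13, Pinehurst 5, Claybrook 9.
At 42 seats: Oakdale 14, Rivermont 14, Pinehurst 5, Claybrook 9.
No region's allocation decreased.

none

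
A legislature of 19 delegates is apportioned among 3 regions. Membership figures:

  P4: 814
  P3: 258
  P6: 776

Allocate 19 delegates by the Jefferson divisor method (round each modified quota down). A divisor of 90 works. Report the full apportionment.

P4 9, P3 2, P6 8

With modified divisor 90: modified quotas P4 9.044, P3 2.867, P6 8.622.
Rounding down: P4 9, P3 2, P6 8 (total 19).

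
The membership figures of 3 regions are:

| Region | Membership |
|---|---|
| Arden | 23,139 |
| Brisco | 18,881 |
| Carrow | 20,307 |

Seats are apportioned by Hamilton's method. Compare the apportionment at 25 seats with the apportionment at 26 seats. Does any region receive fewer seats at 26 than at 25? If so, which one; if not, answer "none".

At 25 seats: Arden 9, Brisco 8, Carrow 8.
At 26 seats: Arden 10, Brisco 8, Carrow 8.
No region's allocation decreased.

none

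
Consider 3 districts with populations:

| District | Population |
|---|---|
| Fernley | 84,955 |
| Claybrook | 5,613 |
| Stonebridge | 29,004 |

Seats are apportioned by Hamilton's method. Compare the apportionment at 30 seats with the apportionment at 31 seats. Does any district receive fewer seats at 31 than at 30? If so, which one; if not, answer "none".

At 30 seats: Fernley 21, Claybrook 2, Stonebridge 7.
At 31 seats: Fernley 22, Claybrook 1, Stonebridge 8.
Claybrook drops from 2 to 1.

Claybrook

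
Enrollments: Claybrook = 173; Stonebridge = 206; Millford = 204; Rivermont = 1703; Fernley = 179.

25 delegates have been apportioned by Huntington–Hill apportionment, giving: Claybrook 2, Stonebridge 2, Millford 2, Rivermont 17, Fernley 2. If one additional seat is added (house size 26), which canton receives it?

Rivermont

Priority for the next seat is population ÷ (√(s·(s+1))).
Priorities: Claybrook 70.627, Stonebridge 84.099, Millford 83.283, Rivermont 97.354, Fernley 73.076.
Highest priority: Rivermont.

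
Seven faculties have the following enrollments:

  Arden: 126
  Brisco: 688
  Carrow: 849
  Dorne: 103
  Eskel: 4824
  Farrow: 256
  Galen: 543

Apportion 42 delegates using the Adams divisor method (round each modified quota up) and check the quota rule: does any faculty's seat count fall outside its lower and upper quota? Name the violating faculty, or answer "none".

Standard quotas: Arden 0.716, Brisco 3.911, Carrow 4.826, Dorne 0.585, Eskel 27.420, Farrow 1.455, Galen 3.086.
Adams allocation: Arden 1, Brisco 4, Carrow 5, Dorne 1, Eskel 26, Farrow 2, Galen 3.
Eskel has quota 27.420 (lower 27, upper 28) but receives 26 — outside the quota interval.

Eskel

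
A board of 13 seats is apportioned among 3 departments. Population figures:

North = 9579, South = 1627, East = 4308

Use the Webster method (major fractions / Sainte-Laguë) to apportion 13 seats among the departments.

Standard divisor 15514/13 ≈ 1193.385; standard quotas: North 8.027, South 1.363, East 3.610.
Rounding to the nearest integer gives North 8, South 1, East 4 — total 13, matching the house size, so no adjustment is needed.

North 8, South 1, East 4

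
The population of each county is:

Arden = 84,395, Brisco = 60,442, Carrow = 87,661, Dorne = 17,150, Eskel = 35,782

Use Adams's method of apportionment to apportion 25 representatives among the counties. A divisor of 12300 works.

With modified divisor 12300: modified quotas Arden 6.861, Brisco 4.914, Carrow 7.127, Dorne 1.394, Eskel 2.909.
Rounding up: Arden 7, Brisco 5, Carrow 8, Dorne 2, Eskel 3 (total 25).

Arden 7; Brisco 5; Carrow 8; Dorne 2; Eskel 3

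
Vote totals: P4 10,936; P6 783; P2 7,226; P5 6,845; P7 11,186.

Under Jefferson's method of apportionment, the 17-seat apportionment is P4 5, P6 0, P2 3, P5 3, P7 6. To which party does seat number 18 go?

Priority for the next seat is population ÷ (current seats + 1).
Priorities: P4 1822.667, P6 783.000, P2 1806.500, P5 1711.250, P7 1598.000.
Highest priority: P4.

P4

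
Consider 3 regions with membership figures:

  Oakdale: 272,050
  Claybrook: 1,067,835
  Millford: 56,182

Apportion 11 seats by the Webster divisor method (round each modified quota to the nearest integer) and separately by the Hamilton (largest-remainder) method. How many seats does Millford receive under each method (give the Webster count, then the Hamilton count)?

0 and 1

Webster: Oakdale 2, Claybrook 9, Millford 0.
Hamilton: Oakdale 2, Claybrook 8, Millford 1.
Millford gets 0 under Webster and 1 under Hamilton.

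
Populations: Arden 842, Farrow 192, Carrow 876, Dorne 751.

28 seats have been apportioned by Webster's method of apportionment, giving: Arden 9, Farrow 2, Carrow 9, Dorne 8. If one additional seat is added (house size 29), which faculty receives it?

Priority for the next seat is population ÷ (current seats + 0.5).
Priorities: Arden 88.632, Farrow 76.800, Carrow 92.211, Dorne 88.353.
Highest priority: Carrow.

Carrow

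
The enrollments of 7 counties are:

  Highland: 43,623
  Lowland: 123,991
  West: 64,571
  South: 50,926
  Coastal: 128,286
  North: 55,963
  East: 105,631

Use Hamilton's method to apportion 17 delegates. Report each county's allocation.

The standard divisor is 572991/17 ≈ 33705.353.
Standard quotas: Highland 1.2942, Lowland 3.6787, West 1.9157, South 1.5109, Coastal 3.8061, North 1.6604, East 3.1340.
Lower quotas: Highland 1, Lowland 3, West 1, South 1, Coastal 3, North 1, East 3 (sum 13, leaving 4 seats).
Remainders in descending order: West 0.9157, Coastal 0.8061, Lowland 0.6787, North 0.6604, South 0.5109, Highland 0.2942, East 0.1340.
Largest remainders: West, Coastal, Lowland, North receive the extra seats.

Highland: 1, Lowland: 4, West: 2, South: 1, Coastal: 4, North: 2, East: 3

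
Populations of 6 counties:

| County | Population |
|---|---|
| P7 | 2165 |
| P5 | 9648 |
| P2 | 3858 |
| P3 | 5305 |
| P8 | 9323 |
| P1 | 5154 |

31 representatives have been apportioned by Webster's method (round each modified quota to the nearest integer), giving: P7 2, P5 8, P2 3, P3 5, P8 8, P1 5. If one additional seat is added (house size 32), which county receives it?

P5

Priority for the next seat is population ÷ (current seats + 0.5).
Priorities: P7 866.000, P5 1135.059, P2 1102.286, P3 964.545, P8 1096.824, P1 937.091.
Highest priority: P5.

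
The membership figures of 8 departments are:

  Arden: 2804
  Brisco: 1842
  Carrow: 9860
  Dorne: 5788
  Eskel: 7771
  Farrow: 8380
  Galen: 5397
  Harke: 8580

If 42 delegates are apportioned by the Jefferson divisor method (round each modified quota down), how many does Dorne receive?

Standard divisor 50422/42 ≈ 1200.524; standard quotas: Arden 2.336, Brisco 1.534, Carrow 8.213, Dorne 4.821, Eskel 6.473, Farrow 6.980, Galen 4.496, Harke 7.147.
Rounding down gives 2, 1, 8, 4, 6, 6, 4, 7 = 38 seats, so the divisor must be adjusted.
With modified divisor 1090: modified quotas Arden 2.572, Brisco 1.690, Carrow 9.046, Dorne 5.310, Eskel 7.129, Farrow 7.688, Galen 4.951, Harke 7.872.
Rounding down: Arden 2, Brisco 1, Carrow 9, Dorne 5, Eskel 7, Farrow 7, Galen 4, Harke 7 (total 42).
Dorne receives 5.

5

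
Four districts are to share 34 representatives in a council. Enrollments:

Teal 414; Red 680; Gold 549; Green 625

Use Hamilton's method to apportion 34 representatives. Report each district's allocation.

Standard divisor: 2268 ÷ 34 ≈ 66.706.
Standard quotas: Teal 6.206, Red 10.194, Gold 8.230, Green 9.369.
Lower quotas: Teal 6, Red 10, Gold 8, Green 9 (sum 33, leaving 1 seat).
Remainders in descending order: Green 0.369, Gold 0.230, Teal 0.206, Red 0.194.
Largest remainder: Green receives the extra seat.

Teal 6, Red 10, Gold 8, Green 10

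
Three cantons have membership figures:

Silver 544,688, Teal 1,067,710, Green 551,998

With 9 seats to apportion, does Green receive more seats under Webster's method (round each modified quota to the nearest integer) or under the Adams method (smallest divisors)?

Webster: Silver 2, Teal 5, Green 2.
Adams: Silver 2, Teal 4, Green 3.
Green gets 2 under Webster and 3 under Adams.

Adams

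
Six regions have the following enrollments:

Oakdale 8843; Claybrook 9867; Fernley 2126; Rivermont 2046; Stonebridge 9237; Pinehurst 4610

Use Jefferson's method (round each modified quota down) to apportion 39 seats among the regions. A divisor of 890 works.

With modified divisor 890: modified quotas Oakdale 9.936, Claybrook 11.087, Fernley 2.389, Rivermont 2.299, Stonebridge 10.379, Pinehurst 5.180.
Rounding down: Oakdale 9, Claybrook 11, Fernley 2, Rivermont 2, Stonebridge 10, Pinehurst 5 (total 39).

Oakdale 9; Claybrook 11; Fernley 2; Rivermont 2; Stonebridge 10; Pinehurst 5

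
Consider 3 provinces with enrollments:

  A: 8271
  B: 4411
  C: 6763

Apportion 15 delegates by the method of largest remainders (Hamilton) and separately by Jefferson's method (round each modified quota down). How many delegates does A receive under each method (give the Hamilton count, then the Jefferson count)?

6 and 7

Hamilton: A 6, B 4, C 5.
Jefferson: A 7, B 3, C 5.
A gets 6 under Hamilton and 7 under Jefferson.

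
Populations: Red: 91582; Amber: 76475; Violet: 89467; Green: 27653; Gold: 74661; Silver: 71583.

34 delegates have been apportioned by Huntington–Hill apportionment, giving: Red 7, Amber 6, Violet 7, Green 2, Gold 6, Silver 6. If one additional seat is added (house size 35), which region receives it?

Red

Priority for the next seat is population ÷ (√(s·(s+1))).
Priorities: Red 12238.160, Amber 11800.349, Violet 11955.531, Green 11289.290, Gold 11520.442, Silver 11045.497.
Highest priority: Red.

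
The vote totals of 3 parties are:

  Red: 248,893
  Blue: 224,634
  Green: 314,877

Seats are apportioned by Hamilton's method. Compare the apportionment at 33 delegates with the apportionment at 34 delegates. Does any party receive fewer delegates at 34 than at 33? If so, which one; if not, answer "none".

At 33 seats: Red 11, Blue 9, Green 13.
At 34 seats: Red 11, Blue 10, Green 13.
No party's allocation decreased.

none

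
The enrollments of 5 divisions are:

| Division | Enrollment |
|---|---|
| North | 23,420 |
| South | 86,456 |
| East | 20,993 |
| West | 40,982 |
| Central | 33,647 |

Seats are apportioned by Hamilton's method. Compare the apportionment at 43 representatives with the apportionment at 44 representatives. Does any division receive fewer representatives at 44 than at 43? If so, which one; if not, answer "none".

none

At 43 seats: North 5, South 18, East 4, West 9, Central 7.
At 44 seats: North 5, South 19, East 4, West 9, Central 7.
No division's allocation decreased.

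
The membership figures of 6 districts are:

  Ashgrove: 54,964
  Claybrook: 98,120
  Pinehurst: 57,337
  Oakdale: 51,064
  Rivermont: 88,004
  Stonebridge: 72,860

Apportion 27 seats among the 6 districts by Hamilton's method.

Ashgrove 3, Claybrook 6, Pinehurst 4, Oakdale 3, Rivermont 6, Stonebridge 5

Total 422349; standard divisor 422349/27 ≈ 15642.556.
Standard quotas: Ashgrove 3.5137, Claybrook 6.2726, Pinehurst 3.6654, Oakdale 3.2644, Rivermont 5.6259, Stonebridge 4.6578.
Lower quotas: Ashgrove 3, Claybrook 6, Pinehurst 3, Oakdale 3, Rivermont 5, Stonebridge 4 (sum 24, leaving 3 seats).
Remainders in descending order: Pinehurst 0.6654, Stonebridge 0.6578, Rivermont 0.6259, Ashgrove 0.5137, Claybrook 0.2726, Oakdale 0.2644.
Largest remainders: Pinehurst, Stonebridge, Rivermont receive the extra seats.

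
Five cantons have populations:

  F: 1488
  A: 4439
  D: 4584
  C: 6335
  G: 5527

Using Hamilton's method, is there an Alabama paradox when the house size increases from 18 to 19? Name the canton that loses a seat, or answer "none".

none

At 18 seats: F 1, A 4, D 4, C 5, G 4.
At 19 seats: F 1, A 4, D 4, C 5, G 5.
No canton's allocation decreased.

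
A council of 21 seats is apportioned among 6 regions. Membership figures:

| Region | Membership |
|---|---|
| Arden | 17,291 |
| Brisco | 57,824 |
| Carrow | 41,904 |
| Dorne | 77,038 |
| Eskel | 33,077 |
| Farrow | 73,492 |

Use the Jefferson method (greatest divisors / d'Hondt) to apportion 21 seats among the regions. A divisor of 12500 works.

With modified divisor 12500: modified quotas Arden 1.383, Brisco 4.626, Carrow 3.352, Dorne 6.163, Eskel 2.646, Farrow 5.879.
Rounding down: Arden 1, Brisco 4, Carrow 3, Dorne 6, Eskel 2, Farrow 5 (total 21).

Arden 1, Brisco 4, Carrow 3, Dorne 6, Eskel 2, Farrow 5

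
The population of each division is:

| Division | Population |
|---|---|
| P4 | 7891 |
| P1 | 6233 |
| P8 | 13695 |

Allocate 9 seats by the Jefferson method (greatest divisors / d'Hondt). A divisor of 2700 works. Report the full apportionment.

With modified divisor 2700: modified quotas P4 2.923, P1 2.309, P8 5.072.
Rounding down: P4 2, P1 2, P8 5 (total 9).

P4: 2; P1: 2; P8: 5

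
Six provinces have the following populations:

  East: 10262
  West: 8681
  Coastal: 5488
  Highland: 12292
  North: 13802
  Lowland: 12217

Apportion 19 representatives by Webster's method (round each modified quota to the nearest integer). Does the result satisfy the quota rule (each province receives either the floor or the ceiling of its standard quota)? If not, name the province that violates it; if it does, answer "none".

none

Standard quotas: East 3.108, West 2.629, Coastal 1.662, Highland 3.722, North 4.180, Lowland 3.700.
Webster allocation: East 3, West 2, Coastal 2, Highland 4, North 4, Lowland 4.
Every allocation lies between the lower and upper quota.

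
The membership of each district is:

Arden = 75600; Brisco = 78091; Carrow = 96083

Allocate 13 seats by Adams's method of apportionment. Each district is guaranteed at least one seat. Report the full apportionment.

Standard divisor 249774/13 ≈ 19213.385; standard quotas: Arden 3.935, Brisco 4.064, Carrow 5.001.
Rounding up gives 4, 5, 6 = 15 seats, so the divisor must be adjusted.
With modified divisor 21800: modified quotas Arden 3.468, Brisco 3.582, Carrow 4.407.
Rounding up: Arden 4, Brisco 4, Carrow 5 (total 13).

Arden 4, Brisco 4, Carrow 5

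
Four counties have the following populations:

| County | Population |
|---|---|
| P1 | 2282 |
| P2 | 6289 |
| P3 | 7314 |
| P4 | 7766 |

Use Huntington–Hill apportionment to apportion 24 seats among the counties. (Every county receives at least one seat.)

With divisor 974: modified quotas P1 2.343, P2 6.457, P3 7.509, P4 7.973.
Geometric-mean thresholds: P1 √(2·3)=2.449, P2 √(6·7)=6.481, P3 √(7·8)=7.483, P4 √(7·8)=7.483.
Each quota rounded against its threshold gives P1 2, P2 6, P3 8, P4 8 (total 24).

P1 2; P2 6; P3 8; P4 8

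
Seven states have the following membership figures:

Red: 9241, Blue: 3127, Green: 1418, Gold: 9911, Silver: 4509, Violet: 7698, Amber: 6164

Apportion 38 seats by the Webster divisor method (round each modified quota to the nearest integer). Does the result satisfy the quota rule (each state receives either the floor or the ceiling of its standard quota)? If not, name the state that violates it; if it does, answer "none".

Standard quotas: Red 8.347, Blue 2.825, Green 1.281, Gold 8.953, Silver 4.073, Violet 6.954, Amber 5.568.
Webster allocation: Red 8, Blue 3, Green 1, Gold 9, Silver 4, Violet 7, Amber 6.
Every allocation lies between the lower and upper quota.

none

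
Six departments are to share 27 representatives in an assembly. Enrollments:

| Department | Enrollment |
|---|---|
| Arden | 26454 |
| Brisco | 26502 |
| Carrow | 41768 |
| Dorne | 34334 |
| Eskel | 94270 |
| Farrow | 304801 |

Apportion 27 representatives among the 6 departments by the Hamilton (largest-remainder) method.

Arden 1; Brisco 1; Carrow 2; Dorne 2; Eskel 5; Farrow 16

Total 528129; standard divisor 528129/27 ≈ 19560.333.
Standard quotas: Arden 1.3524, Brisco 1.3549, Carrow 2.1353, Dorne 1.7553, Eskel 4.8194, Farrow 15.5826.
Lower quotas: Arden 1, Brisco 1, Carrow 2, Dorne 1, Eskel 4, Farrow 15 (sum 24, leaving 3 seats).
Remainders in descending order: Eskel 0.8194, Dorne 0.7553, Farrow 0.5826, Brisco 0.3549, Arden 0.3524, Carrow 0.1353.
Largest remainders: Eskel, Dorne, Farrow receive the extra seats.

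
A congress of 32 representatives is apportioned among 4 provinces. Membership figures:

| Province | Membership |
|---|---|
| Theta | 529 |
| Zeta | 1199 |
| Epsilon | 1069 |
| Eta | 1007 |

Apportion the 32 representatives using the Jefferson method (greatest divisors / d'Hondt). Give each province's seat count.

Standard divisor 3804/32 ≈ 118.875; standard quotas: Theta 4.450, Zeta 10.086, Epsilon 8.993, Eta 8.471.
Rounding down gives 4, 10, 8, 8 = 30 seats, so the divisor must be adjusted.
With modified divisor 110: modified quotas Theta 4.809, Zeta 10.900, Epsilon 9.718, Eta 9.155.
Rounding down: Theta 4, Zeta 10, Epsilon 9, Eta 9 (total 32).

Theta 4; Zeta 10; Epsilon 9; Eta 9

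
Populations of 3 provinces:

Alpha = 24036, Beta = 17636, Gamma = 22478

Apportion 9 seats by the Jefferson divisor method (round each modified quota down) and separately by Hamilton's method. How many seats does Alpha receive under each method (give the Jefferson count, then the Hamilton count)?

Jefferson: Alpha 4, Beta 2, Gamma 3.
Hamilton: Alpha 3, Beta 3, Gamma 3.
Alpha gets 4 under Jefferson and 3 under Hamilton.

4 and 3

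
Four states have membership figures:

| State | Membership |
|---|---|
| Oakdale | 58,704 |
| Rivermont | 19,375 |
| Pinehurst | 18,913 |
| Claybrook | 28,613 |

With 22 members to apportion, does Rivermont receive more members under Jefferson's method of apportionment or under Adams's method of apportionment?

Jefferson: Oakdale 11, Rivermont 3, Pinehurst 3, Claybrook 5.
Adams: Oakdale 10, Rivermont 4, Pinehurst 3, Claybrook 5.
Rivermont gets 3 under Jefferson and 4 under Adams.

Adams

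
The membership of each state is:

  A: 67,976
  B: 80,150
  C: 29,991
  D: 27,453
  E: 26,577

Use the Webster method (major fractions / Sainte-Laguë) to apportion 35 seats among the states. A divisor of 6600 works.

A: 10; B: 12; C: 5; D: 4; E: 4

With modified divisor 6600: modified quotas A 10.299, B 12.144, C 4.544, D 4.160, E 4.027.
Rounding to the nearest integer: A 10, B 12, C 5, D 4, E 4 (total 35).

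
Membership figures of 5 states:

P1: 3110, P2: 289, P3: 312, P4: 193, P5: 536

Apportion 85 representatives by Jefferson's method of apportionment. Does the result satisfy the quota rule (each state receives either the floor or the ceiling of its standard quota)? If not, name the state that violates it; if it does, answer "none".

P1

Standard quotas: P1 59.538, P2 5.533, P3 5.973, P4 3.695, P5 10.261.
Jefferson allocation: P1 61, P2 5, P3 6, P4 3, P5 10.
P1 has quota 59.538 (lower 59, upper 60) but receives 61 — outside the quota interval.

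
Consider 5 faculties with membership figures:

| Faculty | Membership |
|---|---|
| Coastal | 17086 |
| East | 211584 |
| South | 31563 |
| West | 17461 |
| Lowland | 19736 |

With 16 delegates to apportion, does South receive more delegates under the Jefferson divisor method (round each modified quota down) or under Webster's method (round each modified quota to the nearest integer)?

Webster

Jefferson: Coastal 1, East 12, South 1, West 1, Lowland 1.
Webster: Coastal 1, East 11, South 2, West 1, Lowland 1.
South gets 1 under Jefferson and 2 under Webster.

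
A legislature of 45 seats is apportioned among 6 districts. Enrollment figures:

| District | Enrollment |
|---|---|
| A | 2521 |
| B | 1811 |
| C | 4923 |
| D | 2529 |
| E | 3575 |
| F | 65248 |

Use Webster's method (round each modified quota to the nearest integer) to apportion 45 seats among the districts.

A 1, B 1, C 3, D 1, E 2, F 37

Standard divisor 80607/45 ≈ 1791.267; standard quotas: A 1.407, B 1.011, C 2.748, D 1.412, E 1.996, F 36.426.
Rounding to the nearest integer gives 1, 1, 3, 1, 2, 36 = 44 seats, so the divisor must be adjusted.
With modified divisor 1760: modified quotas A 1.432, B 1.029, C 2.797, D 1.437, E 2.031, F 37.073.
Rounding to the nearest integer: A 1, B 1, C 3, D 1, E 2, F 37 (total 45).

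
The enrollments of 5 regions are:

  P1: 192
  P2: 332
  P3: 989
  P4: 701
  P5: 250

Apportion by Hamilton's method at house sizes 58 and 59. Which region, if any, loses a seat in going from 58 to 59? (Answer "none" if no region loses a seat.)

At 58 seats: P1 5, P2 8, P3 23, P4 16, P5 6.
At 59 seats: P1 4, P2 8, P3 24, P4 17, P5 6.
P1 drops from 5 to 4.

P1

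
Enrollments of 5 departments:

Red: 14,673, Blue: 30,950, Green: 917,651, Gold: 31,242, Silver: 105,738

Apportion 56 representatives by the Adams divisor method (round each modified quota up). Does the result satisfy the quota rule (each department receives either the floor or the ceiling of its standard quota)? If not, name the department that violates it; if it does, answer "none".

Green

Standard quotas: Red 0.747, Blue 1.575, Green 46.706, Gold 1.590, Silver 5.382.
Adams allocation: Red 1, Blue 2, Green 45, Gold 2, Silver 6.
Green has quota 46.706 (lower 46, upper 47) but receives 45 — outside the quota interval.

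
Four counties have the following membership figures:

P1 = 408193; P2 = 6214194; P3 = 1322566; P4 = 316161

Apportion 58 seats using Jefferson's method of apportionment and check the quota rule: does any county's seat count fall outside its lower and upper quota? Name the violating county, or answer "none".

Standard quotas: P1 2.866, P2 43.629, P3 9.286, P4 2.220.
Jefferson allocation: P1 2, P2 45, P3 9, P4 2.
P2 has quota 43.629 (lower 43, upper 44) but receives 45 — outside the quota interval.

P2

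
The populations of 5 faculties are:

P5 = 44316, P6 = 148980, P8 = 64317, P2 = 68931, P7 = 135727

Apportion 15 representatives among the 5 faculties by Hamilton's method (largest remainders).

P5=2, P6=5, P8=2, P2=2, P7=4

Standard divisor: 462271 ÷ 15 ≈ 30818.067.
Standard quotas: P5 1.4380, P6 4.8342, P8 2.0870, P2 2.2367, P7 4.4041.
Lower quotas: P5 1, P6 4, P8 2, P2 2, P7 4 (sum 13, leaving 2 seats).
Remainders in descending order: P6 0.8342, P5 0.4380, P7 0.4041, P2 0.2367, P8 0.0870.
The surplus seats go to P6, P5.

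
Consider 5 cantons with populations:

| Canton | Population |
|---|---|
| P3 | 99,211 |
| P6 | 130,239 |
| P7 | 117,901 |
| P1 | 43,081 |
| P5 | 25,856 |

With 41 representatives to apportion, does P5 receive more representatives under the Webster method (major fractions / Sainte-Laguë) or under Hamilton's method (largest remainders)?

Webster: P3 10, P6 13, P7 11, P1 4, P5 3.
Hamilton: P3 10, P6 13, P7 12, P1 4, P5 2.
P5 gets 3 under Webster and 2 under Hamilton.

Webster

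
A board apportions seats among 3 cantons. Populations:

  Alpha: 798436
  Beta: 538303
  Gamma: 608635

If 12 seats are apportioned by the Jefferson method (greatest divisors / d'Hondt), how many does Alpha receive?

Standard divisor 1945374/12 ≈ 162114.5; standard quotas: Alpha 4.925, Beta 3.321, Gamma 3.754.
Rounding down gives 4, 3, 3 = 10 seats, so the divisor must be adjusted.
With modified divisor 143400: modified quotas Alpha 5.568, Beta 3.754, Gamma 4.244.
Rounding down: Alpha 5, Beta 3, Gamma 4 (total 12).
Alpha receives 5.

5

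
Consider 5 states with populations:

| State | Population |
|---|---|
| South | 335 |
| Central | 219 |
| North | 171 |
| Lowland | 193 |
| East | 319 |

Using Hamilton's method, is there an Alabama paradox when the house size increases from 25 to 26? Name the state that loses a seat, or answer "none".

At 25 seats: South 7, Central 4, North 4, Lowland 4, East 6.
At 26 seats: South 7, Central 5, North 3, Lowland 4, East 7.
North drops from 4 to 3.

North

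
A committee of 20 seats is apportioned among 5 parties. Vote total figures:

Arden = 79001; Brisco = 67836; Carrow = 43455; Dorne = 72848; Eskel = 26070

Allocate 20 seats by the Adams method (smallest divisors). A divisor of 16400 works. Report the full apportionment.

With modified divisor 16400: modified quotas Arden 4.817, Brisco 4.136, Carrow 2.650, Dorne 4.442, Eskel 1.590.
Rounding up: Arden 5, Brisco 5, Carrow 3, Dorne 5, Eskel 2 (total 20).

Arden 5; Brisco 5; Carrow 3; Dorne 5; Eskel 2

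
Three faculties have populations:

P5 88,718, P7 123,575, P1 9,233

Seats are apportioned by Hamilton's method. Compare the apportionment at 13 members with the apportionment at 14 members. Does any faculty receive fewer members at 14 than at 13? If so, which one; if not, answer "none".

At 13 seats: P5 5, P7 7, P1 1.
At 14 seats: P5 6, P7 8, P1 0.
P1 drops from 1 to 0.

P1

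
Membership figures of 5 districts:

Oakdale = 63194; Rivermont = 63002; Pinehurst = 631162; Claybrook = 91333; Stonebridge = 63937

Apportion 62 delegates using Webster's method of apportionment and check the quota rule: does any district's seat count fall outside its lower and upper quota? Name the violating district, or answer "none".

Pinehurst

Standard quotas: Oakdale 4.293, Rivermont 4.280, Pinehurst 42.878, Claybrook 6.205, Stonebridge 4.344.
Webster allocation: Oakdale 4, Rivermont 4, Pinehurst 44, Claybrook 6, Stonebridge 4.
Pinehurst has quota 42.878 (lower 42, upper 43) but receives 44 — outside the quota interval.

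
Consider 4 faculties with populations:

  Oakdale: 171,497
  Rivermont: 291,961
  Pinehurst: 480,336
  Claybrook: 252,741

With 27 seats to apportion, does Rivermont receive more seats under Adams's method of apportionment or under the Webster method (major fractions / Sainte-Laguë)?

Adams: Oakdale 4, Rivermont 7, Pinehurst 10, Claybrook 6.
Webster: Oakdale 4, Rivermont 6, Pinehurst 11, Claybrook 6.
Rivermont gets 7 under Adams and 6 under Webster.

Adams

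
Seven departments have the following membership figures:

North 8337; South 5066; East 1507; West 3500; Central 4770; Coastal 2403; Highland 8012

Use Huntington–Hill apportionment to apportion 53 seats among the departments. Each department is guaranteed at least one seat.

North=13; South=8; East=2; West=6; Central=7; Coastal=4; Highland=13

With divisor 638: modified quotas North 13.067, South 7.940, East 2.362, West 5.486, Central 7.476, Coastal 3.766, Highland 12.558.
Geometric-mean thresholds: North √(13·14)=13.491, South √(7·8)=7.483, East √(2·3)=2.449, West √(5·6)=5.477, Central √(7·8)=7.483, Coastal √(3·4)=3.464, Highland √(12·13)=12.490.
Each quota rounded against its threshold gives North 13, South 8, East 2, West 6, Central 7, Coastal 4, Highland 13 (total 53).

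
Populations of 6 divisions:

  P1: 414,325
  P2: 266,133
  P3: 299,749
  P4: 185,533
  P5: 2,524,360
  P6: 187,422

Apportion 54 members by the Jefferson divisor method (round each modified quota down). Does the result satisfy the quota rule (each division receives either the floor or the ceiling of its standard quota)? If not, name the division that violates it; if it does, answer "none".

Standard quotas: P1 5.770, P2 3.706, P3 4.174, P4 2.584, P5 35.155, P6 2.610.
Jefferson allocation: P1 6, P2 3, P3 4, P4 2, P5 37, P6 2.
P5 has quota 35.155 (lower 35, upper 36) but receives 37 — outside the quota interval.

P5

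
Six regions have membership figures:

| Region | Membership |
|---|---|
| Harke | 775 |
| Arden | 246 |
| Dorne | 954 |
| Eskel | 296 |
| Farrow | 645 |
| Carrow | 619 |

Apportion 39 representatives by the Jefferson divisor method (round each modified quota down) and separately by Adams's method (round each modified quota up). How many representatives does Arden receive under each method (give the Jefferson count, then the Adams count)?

2 and 3

Jefferson: Harke 9, Arden 2, Dorne 11, Eskel 3, Farrow 7, Carrow 7.
Adams: Harke 8, Arden 3, Dorne 10, Eskel 4, Farrow 7, Carrow 7.
Arden gets 2 under Jefferson and 3 under Adams.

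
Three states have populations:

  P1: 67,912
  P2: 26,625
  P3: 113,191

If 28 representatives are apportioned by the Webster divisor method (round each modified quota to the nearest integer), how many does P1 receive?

Standard divisor 207728/28 ≈ 7418.857; standard quotas: P1 9.154, P2 3.589, P3 15.257.
Rounding to the nearest integer gives P1 9, P2 4, P3 15 — total 28, matching the house size, so no adjustment is needed.
P1 receives 9.

9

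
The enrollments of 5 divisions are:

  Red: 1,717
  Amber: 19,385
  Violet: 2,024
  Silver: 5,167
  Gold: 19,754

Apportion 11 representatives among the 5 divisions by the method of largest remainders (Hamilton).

Total 48047; standard divisor 48047/11 ≈ 4367.909.
Standard quotas: Red 0.3931, Amber 4.4381, Violet 0.4634, Silver 1.1829, Gold 4.5225.
Lower quotas: Red 0, Amber 4, Violet 0, Silver 1, Gold 4 (sum 9, leaving 2 seats).
Remainders in descending order: Gold 0.5225, Violet 0.4634, Amber 0.4381, Red 0.3931, Silver 0.1829.
The surplus seats go to Gold, Violet.

Red 0, Amber 4, Violet 1, Silver 1, Gold 5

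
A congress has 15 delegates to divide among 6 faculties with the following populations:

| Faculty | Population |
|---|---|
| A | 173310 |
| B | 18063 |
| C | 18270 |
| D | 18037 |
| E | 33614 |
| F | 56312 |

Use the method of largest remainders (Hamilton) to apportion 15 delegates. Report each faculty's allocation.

A=8, B=1, C=1, D=1, E=1, F=3

Total 317606; standard divisor 317606/15 ≈ 21173.733.
Standard quotas: A 8.1851, B 0.8531, C 0.8629, D 0.8519, E 1.5875, F 2.6595.
Lower quotas: A 8, B 0, C 0, D 0, E 1, F 2 (sum 11, leaving 4 seats).
Remainders in descending order: C 0.8629, B 0.8531, D 0.8519, F 0.6595, E 0.5875, A 0.1851.
Largest remainders: C, B, D, F receive the extra seats.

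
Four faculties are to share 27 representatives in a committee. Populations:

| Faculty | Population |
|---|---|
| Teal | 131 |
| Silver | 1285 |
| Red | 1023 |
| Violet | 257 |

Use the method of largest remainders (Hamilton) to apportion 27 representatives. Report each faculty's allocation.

Teal 1, Silver 13, Red 10, Violet 3

Total 2696; standard divisor 2696/27 ≈ 99.852.
Standard quotas: Teal 1.312, Silver 12.869, Red 10.245, Violet 2.574.
Lower quotas: Teal 1, Silver 12, Red 10, Violet 2 (sum 25, leaving 2 seats).
Remainders in descending order: Silver 0.869, Violet 0.574, Teal 0.312, Red 0.245.
The surplus seats go to Silver, Violet.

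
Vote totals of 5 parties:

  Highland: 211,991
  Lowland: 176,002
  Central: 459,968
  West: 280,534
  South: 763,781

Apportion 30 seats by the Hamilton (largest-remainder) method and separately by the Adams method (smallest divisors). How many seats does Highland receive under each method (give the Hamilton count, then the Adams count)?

3 and 4

Hamilton: Highland 3, Lowland 3, Central 7, West 5, South 12.
Adams: Highland 4, Lowland 3, Central 7, West 5, South 11.
Highland gets 3 under Hamilton and 4 under Adams.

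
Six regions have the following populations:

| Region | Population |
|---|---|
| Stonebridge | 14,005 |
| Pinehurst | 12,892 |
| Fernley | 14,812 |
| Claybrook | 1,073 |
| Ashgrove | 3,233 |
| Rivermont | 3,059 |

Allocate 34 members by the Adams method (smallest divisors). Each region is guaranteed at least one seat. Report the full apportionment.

Standard divisor 49074/34 ≈ 1443.353; standard quotas: Stonebridge 9.703, Pinehurst 8.932, Fernley 10.262, Claybrook 0.743, Ashgrove 2.240, Rivermont 2.119.
Rounding up gives 10, 9, 11, 1, 3, 3 = 37 seats, so the divisor must be adjusted.
With modified divisor 1600: modified quotas Stonebridge 8.753, Pinehurst 8.057, Fernley 9.258, Claybrook 0.671, Ashgrove 2.021, Rivermont 1.912.
Rounding up: Stonebridge 9, Pinehurst 9, Fernley 10, Claybrook 1, Ashgrove 3, Rivermont 2 (total 34).

Stonebridge=9; Pinehurst=9; Fernley=10; Claybrook=1; Ashgrove=3; Rivermont=2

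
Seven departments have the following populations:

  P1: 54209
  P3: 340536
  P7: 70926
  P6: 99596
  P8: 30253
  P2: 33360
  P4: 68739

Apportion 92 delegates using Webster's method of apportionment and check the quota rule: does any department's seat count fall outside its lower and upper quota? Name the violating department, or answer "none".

Standard quotas: P1 7.149, P3 44.909, P7 9.354, P6 13.134, P8 3.990, P2 4.399, P4 9.065.
Webster allocation: P1 7, P3 46, P7 9, P6 13, P8 4, P2 4, P4 9.
P3 has quota 44.909 (lower 44, upper 45) but receives 46 — outside the quota interval.

P3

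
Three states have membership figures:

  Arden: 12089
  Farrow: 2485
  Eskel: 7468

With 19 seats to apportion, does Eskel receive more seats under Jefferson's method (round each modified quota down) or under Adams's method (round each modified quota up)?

Adams

Jefferson: Arden 11, Farrow 2, Eskel 6.
Adams: Arden 10, Farrow 2, Eskel 7.
Eskel gets 6 under Jefferson and 7 under Adams.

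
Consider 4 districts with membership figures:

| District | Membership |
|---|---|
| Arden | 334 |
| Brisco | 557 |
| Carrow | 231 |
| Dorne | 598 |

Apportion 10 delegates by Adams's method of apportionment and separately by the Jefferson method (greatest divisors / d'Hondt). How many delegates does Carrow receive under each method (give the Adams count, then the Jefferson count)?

2 and 1

Adams: Arden 2, Brisco 3, Carrow 2, Dorne 3.
Jefferson: Arden 2, Brisco 3, Carrow 1, Dorne 4.
Carrow gets 2 under Adams and 1 under Jefferson.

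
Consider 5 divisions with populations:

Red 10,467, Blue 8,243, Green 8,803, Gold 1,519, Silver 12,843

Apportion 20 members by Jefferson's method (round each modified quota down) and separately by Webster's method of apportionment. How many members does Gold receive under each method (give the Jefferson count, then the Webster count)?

0 and 1

Jefferson: Red 5, Blue 4, Green 4, Gold 0, Silver 7.
Webster: Red 5, Blue 4, Green 4, Gold 1, Silver 6.
Gold gets 0 under Jefferson and 1 under Webster.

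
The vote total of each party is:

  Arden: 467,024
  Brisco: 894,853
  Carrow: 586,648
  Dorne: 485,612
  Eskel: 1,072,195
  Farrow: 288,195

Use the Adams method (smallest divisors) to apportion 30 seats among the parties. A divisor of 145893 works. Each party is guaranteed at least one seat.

Arden 4; Brisco 7; Carrow 5; Dorne 4; Eskel 8; Farrow 2

With modified divisor 145893: modified quotas Arden 3.201, Brisco 6.134, Carrow 4.021, Dorne 3.329, Eskel 7.349, Farrow 1.975.
Rounding up: Arden 4, Brisco 7, Carrow 5, Dorne 4, Eskel 8, Farrow 2 (total 30).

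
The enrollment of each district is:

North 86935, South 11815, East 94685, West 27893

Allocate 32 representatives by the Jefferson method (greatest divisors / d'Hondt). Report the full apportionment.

Standard divisor 221328/32 ≈ 6916.5; standard quotas: North 12.569, South 1.708, East 13.690, West 4.033.
Rounding down gives 12, 1, 13, 4 = 30 seats, so the divisor must be adjusted.
With modified divisor 6500: modified quotas North 13.375, South 1.818, East 14.567, West 4.291.
Rounding down: North 13, South 1, East 14, West 4 (total 32).

North: 13, South: 1, East: 14, West: 4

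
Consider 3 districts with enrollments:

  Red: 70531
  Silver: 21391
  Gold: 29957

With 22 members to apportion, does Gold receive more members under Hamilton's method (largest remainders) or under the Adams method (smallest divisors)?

Adams

Hamilton: Red 13, Silver 4, Gold 5.
Adams: Red 12, Silver 4, Gold 6.
Gold gets 5 under Hamilton and 6 under Adams.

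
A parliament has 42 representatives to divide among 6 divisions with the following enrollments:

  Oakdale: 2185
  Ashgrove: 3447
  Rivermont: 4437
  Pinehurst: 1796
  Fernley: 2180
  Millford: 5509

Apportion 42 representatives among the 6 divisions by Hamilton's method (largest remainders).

Oakdale: 5; Ashgrove: 7; Rivermont: 9; Pinehurst: 4; Fernley: 5; Millford: 12

Standard divisor: 19554 ÷ 42 ≈ 465.571.
Standard quotas: Oakdale 4.6932, Ashgrove 7.4038, Rivermont 9.5302, Pinehurst 3.8576, Fernley 4.6824, Millford 11.8328.
Lower quotas: Oakdale 4, Ashgrove 7, Rivermont 9, Pinehurst 3, Fernley 4, Millford 11 (sum 38, leaving 4 seats).
Remainders in descending order: Pinehurst 0.8576, Millford 0.8328, Oakdale 0.6932, Fernley 0.6824, Rivermont 0.5302, Ashgrove 0.4038.
Largest remainders: Pinehurst, Millford, Oakdale, Fernley receive the extra seats.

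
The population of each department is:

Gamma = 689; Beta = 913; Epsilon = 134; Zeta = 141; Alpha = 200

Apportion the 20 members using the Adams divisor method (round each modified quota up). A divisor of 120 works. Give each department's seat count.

Gamma 6, Beta 8, Epsilon 2, Zeta 2, Alpha 2

With modified divisor 120: modified quotas Gamma 5.742, Beta 7.608, Epsilon 1.117, Zeta 1.175, Alpha 1.667.
Rounding up: Gamma 6, Beta 8, Epsilon 2, Zeta 2, Alpha 2 (total 20).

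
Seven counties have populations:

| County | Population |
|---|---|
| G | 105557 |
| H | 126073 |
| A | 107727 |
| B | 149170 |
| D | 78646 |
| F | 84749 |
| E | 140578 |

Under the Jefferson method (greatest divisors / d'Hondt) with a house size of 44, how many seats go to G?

6

Standard divisor 792500/44 ≈ 18011.364; standard quotas: G 5.861, H 7.000, A 5.981, B 8.282, D 4.366, F 4.705, E 7.805.
Rounding down gives 5, 6, 5, 8, 4, 4, 7 = 39 seats, so the divisor must be adjusted.
With modified divisor 16800: modified quotas G 6.283, H 7.504, A 6.412, B 8.879, D 4.681, F 5.045, E 8.368.
Rounding down: G 6, H 7, A 6, B 8, D 4, F 5, E 8 (total 44).
G receives 6.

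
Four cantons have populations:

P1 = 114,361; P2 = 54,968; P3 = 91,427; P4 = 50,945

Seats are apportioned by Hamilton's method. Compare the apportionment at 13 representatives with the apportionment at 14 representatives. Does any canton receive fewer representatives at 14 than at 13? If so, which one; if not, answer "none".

none

At 13 seats: P1 5, P2 2, P3 4, P4 2.
At 14 seats: P1 5, P2 3, P3 4, P4 2.
No canton's allocation decreased.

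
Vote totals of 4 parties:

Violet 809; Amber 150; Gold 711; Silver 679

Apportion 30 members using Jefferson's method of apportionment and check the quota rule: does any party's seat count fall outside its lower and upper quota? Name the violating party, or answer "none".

none

Standard quotas: Violet 10.332, Amber 1.916, Gold 9.080, Silver 8.672.
Jefferson allocation: Violet 10, Amber 2, Gold 9, Silver 9.
Every allocation lies between the lower and upper quota.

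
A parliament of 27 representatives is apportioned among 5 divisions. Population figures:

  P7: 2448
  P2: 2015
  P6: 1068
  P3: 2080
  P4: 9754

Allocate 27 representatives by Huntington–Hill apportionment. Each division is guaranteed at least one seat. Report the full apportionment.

P7 4, P2 3, P6 2, P3 3, P4 15

With divisor 651: modified quotas P7 3.760, P2 3.095, P6 1.641, P3 3.195, P4 14.983.
Geometric-mean thresholds: P7 √(3·4)=3.464, P2 √(3·4)=3.464, P6 √(1·2)=1.414, P3 √(3·4)=3.464, P4 √(14·15)=14.491.
Each quota rounded against its threshold gives P7 4, P2 3, P6 2, P3 3, P4 15 (total 27).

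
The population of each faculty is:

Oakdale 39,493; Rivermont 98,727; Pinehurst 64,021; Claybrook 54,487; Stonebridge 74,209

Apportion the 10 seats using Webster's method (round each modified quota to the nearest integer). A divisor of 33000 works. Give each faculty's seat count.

With modified divisor 33000: modified quotas Oakdale 1.197, Rivermont 2.992, Pinehurst 1.940, Claybrook 1.651, Stonebridge 2.249.
Rounding to the nearest integer: Oakdale 1, Rivermont 3, Pinehurst 2, Claybrook 2, Stonebridge 2 (total 10).

Oakdale 1; Rivermont 3; Pinehurst 2; Claybrook 2; Stonebridge 2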